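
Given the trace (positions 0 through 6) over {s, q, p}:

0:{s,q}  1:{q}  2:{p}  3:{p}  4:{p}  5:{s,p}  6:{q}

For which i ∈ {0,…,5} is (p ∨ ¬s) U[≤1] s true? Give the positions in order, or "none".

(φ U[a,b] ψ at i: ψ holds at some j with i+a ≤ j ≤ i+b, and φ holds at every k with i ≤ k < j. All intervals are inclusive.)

Evaluate at each i in [0,5]:
  i=0: ✓ (rhs at j=0)
  i=1: ✗ (no rhs in [1,2])
  i=2: ✗ (no rhs in [2,3])
  i=3: ✗ (no rhs in [3,4])
  i=4: ✓ (rhs at j=5; lhs holds on [4,4])
  i=5: ✓ (rhs at j=5)

0, 4, 5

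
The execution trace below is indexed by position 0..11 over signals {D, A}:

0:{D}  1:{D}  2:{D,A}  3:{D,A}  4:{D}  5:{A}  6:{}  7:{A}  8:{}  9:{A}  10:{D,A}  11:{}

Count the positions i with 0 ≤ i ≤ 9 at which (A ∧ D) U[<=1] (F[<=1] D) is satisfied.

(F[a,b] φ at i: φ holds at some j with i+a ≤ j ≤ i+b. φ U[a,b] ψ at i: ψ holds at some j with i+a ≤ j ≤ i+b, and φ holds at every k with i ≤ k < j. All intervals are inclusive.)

Evaluate at each i in [0,9]:
  i=0: ✓ (rhs at j=0)
  i=1: ✓ (rhs at j=1)
  i=2: ✓ (rhs at j=2)
  i=3: ✓ (rhs at j=3)
  i=4: ✓ (rhs at j=4)
  i=5: ✗ (no rhs in [5,6])
  i=6: ✗ (no rhs in [6,7])
  i=7: ✗ (no rhs in [7,8])
  i=8: ✗ (lhs fails at k=8 before rhs at j=9)
  i=9: ✓ (rhs at j=9)
Positions where it holds: {0, 1, 2, 3, 4, 9} → 6.

6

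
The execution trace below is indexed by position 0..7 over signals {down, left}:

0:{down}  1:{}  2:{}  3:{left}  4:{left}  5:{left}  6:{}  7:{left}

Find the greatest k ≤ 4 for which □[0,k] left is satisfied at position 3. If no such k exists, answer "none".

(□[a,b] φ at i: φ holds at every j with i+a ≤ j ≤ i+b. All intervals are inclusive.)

2

left must hold from j=3 onward; find where it first fails.
  j=3: holds
  j=4: holds
  j=5: holds
  j=6: fails
Holds on [3,5], so largest k = 2.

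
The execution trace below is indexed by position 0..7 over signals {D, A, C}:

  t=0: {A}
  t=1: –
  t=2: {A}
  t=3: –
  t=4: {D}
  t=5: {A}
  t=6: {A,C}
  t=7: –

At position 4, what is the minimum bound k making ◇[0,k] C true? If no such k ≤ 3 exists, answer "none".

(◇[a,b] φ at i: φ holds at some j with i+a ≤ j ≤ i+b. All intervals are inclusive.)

2

Scan j = 4,5,… for C:
  j=4: fails
  j=5: fails
  j=6: holds
First hit at j=6, so smallest k = 6-4 = 2.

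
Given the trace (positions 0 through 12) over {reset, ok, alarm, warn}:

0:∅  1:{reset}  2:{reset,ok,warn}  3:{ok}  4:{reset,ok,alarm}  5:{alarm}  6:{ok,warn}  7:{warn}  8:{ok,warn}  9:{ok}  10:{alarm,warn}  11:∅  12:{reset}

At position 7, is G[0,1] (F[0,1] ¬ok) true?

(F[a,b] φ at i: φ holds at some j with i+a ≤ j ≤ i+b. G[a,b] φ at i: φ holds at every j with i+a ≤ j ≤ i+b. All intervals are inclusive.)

Check F[0,1] ¬ok at every j in [7,8]:
  j=7: holds (witness at 7)
  j=8: fails (none in [8,9])
Fails at j=8 → formula fails.

False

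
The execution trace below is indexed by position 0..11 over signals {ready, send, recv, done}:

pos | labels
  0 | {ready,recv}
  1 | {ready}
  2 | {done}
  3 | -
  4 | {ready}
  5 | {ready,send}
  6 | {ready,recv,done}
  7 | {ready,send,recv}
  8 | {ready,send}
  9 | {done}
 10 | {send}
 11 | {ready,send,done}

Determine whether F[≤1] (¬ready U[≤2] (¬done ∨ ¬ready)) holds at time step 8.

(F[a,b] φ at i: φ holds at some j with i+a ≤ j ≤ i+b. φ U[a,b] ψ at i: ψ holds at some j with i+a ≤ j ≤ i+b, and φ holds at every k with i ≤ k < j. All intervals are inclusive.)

True

Check (¬ready U[≤2] (¬done ∨ ¬ready)) at each j in [8,9]:
  j=8: holds
  j=9: holds
Found at j=8 → formula holds.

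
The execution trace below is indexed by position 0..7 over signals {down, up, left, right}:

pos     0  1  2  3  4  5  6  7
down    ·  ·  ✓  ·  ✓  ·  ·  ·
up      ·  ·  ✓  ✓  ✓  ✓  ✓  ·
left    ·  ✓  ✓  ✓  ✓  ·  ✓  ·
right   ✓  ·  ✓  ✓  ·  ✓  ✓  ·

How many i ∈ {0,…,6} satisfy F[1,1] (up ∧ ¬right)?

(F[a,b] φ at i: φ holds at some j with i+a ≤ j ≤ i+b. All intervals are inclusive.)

Evaluate at each i in [0,6]:
  i=0: ✗ (none in [1,1])
  i=1: ✗ (none in [2,2])
  i=2: ✗ (none in [3,3])
  i=3: ✓ (witness j=4)
  i=4: ✗ (none in [5,5])
  i=5: ✗ (none in [6,6])
  i=6: ✗ (none in [7,7])
Positions where it holds: {3} → 1.

1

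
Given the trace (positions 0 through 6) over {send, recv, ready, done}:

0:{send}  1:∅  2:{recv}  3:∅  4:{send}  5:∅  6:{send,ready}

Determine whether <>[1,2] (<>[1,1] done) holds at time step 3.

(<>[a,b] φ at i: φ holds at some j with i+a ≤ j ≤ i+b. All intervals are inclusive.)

No

Check <>[1,1] done at each j in [4,5]:
  j=4: fails (none in [5,5])
  j=5: fails (none in [6,6])
No position in the window satisfies it → formula fails.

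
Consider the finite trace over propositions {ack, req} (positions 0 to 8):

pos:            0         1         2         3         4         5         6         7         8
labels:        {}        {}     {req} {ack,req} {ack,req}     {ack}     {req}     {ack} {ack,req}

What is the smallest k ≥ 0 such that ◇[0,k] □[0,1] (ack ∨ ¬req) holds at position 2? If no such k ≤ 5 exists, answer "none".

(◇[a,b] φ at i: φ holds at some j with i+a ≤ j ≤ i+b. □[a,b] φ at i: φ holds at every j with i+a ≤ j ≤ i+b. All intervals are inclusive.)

Scan j = 2,3,… for □[0,1] (ack ∨ ¬req):
  j=2: fails
  j=3: holds
First hit at j=3, so smallest k = 3-2 = 1.

1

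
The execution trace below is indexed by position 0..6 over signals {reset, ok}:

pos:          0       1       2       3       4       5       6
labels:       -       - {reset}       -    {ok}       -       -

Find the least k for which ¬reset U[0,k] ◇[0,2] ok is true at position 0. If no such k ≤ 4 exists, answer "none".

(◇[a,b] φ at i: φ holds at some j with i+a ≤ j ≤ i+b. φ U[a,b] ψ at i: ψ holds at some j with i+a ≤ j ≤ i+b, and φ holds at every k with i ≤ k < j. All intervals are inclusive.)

2

Need earliest j ≥ 0 with ◇[0,2] ok, and ¬reset at every k in [0,j-1].
  j=0: rhs fails.
  j=1: rhs fails.
  j=2: rhs holds; lhs holds on [0,1]. k = 2.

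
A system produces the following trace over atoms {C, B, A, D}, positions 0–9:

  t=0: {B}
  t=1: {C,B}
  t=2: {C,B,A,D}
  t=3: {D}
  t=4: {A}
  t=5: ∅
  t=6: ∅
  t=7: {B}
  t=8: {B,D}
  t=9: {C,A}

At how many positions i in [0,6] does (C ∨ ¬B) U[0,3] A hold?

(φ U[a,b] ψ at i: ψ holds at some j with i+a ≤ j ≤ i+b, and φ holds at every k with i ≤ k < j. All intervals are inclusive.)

4

Evaluate at each i in [0,6]:
  i=0: ✗ (lhs fails at k=0 before rhs at j=2)
  i=1: ✓ (rhs at j=2; lhs holds on [1,1])
  i=2: ✓ (rhs at j=2)
  i=3: ✓ (rhs at j=4; lhs holds on [3,3])
  i=4: ✓ (rhs at j=4)
  i=5: ✗ (no rhs in [5,8])
  i=6: ✗ (lhs fails at k=7 before rhs at j=9)
Positions where it holds: {1, 2, 3, 4} → 4.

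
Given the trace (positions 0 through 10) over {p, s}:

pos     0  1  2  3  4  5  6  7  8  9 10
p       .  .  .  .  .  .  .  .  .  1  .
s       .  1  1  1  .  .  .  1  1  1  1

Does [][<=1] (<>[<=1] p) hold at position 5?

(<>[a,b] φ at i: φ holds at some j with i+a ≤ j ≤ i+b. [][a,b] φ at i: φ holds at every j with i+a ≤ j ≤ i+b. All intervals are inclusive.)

Check <>[<=1] p at every j in [5,6]:
  j=5: fails (none in [5,6])
  j=6: fails (none in [6,7])
Fails at j=5 → formula fails.

No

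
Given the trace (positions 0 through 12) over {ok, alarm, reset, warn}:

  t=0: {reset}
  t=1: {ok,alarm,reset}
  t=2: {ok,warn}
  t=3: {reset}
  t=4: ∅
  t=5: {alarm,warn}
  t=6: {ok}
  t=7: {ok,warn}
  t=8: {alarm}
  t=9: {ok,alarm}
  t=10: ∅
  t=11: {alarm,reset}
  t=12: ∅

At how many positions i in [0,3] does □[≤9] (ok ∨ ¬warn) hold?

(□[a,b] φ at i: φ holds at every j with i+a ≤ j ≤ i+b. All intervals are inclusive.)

0

Evaluate at each i in [0,3]:
  i=0: ✗ (fails at j=5)
  i=1: ✗ (fails at j=5)
  i=2: ✗ (fails at j=5)
  i=3: ✗ (fails at j=5)
Positions where it holds: {} → 0.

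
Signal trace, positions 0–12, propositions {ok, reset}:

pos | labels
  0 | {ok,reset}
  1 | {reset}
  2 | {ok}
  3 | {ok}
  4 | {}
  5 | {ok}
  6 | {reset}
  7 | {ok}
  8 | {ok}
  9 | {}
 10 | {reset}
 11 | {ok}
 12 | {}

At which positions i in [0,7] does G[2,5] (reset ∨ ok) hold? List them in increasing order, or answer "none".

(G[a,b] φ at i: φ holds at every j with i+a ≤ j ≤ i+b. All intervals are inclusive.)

3

Evaluate at each i in [0,7]:
  i=0: ✗ (fails at j=4)
  i=1: ✗ (fails at j=4)
  i=2: ✗ (fails at j=4)
  i=3: ✓ (all of [5,8])
  i=4: ✗ (fails at j=9)
  i=5: ✗ (fails at j=9)
  i=6: ✗ (fails at j=9)
  i=7: ✗ (fails at j=9)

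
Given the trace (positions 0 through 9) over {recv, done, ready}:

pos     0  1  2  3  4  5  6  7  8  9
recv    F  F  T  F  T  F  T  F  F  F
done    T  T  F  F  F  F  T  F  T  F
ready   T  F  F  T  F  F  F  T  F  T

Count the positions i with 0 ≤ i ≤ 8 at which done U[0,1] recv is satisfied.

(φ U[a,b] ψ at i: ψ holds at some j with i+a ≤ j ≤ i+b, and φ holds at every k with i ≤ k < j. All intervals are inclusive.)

Evaluate at each i in [0,8]:
  i=0: ✗ (no rhs in [0,1])
  i=1: ✓ (rhs at j=2; lhs holds on [1,1])
  i=2: ✓ (rhs at j=2)
  i=3: ✗ (lhs fails at k=3 before rhs at j=4)
  i=4: ✓ (rhs at j=4)
  i=5: ✗ (lhs fails at k=5 before rhs at j=6)
  i=6: ✓ (rhs at j=6)
  i=7: ✗ (no rhs in [7,8])
  i=8: ✗ (no rhs in [8,9])
Positions where it holds: {1, 2, 4, 6} → 4.

4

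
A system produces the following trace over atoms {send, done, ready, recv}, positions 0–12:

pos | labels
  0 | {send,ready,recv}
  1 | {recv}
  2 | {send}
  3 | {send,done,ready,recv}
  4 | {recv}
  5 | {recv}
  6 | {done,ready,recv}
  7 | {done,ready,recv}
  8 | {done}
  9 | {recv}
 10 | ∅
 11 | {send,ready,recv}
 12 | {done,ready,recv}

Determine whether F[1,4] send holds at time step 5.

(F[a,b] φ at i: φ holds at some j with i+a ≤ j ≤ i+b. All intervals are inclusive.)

Does not hold

Check send at each j in [6,9]:
  j=6: false
  j=7: false
  j=8: false
  j=9: false
No position in the window satisfies it → formula fails.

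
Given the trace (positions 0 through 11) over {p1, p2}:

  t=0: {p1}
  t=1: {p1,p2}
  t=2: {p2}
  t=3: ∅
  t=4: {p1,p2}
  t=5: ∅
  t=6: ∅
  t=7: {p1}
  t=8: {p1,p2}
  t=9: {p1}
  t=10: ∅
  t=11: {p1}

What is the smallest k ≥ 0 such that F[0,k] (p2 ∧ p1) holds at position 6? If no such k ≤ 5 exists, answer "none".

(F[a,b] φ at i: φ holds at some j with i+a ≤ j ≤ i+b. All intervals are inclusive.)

Scan j = 6,7,… for (p2 ∧ p1):
  j=6: fails
  j=7: fails
  j=8: holds
First hit at j=8, so smallest k = 8-6 = 2.

2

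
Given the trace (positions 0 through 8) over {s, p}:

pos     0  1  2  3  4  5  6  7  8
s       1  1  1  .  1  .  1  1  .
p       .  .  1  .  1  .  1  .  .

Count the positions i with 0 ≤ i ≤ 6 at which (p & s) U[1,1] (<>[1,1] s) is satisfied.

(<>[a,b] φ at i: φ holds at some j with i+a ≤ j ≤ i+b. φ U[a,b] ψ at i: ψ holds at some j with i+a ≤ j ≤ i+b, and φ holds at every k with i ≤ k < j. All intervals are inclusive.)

2

Evaluate at each i in [0,6]:
  i=0: ✗ (lhs fails at k=0 before rhs at j=1)
  i=1: ✗ (no rhs in [2,2])
  i=2: ✓ (rhs at j=3; lhs holds on [2,2])
  i=3: ✗ (no rhs in [4,4])
  i=4: ✓ (rhs at j=5; lhs holds on [4,4])
  i=5: ✗ (lhs fails at k=5 before rhs at j=6)
  i=6: ✗ (no rhs in [7,7])
Positions where it holds: {2, 4} → 2.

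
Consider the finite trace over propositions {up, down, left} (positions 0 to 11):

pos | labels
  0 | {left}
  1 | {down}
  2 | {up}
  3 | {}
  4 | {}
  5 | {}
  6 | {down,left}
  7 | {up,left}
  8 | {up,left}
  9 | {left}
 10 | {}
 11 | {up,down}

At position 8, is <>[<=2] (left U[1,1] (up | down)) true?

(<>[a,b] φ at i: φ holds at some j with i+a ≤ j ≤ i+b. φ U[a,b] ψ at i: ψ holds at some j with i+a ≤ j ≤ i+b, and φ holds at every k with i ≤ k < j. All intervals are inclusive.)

Check (left U[1,1] (up | down)) at each j in [8,10]:
  j=8: fails
  j=9: fails
  j=10: fails
No position in the window satisfies it → formula fails.

Does not hold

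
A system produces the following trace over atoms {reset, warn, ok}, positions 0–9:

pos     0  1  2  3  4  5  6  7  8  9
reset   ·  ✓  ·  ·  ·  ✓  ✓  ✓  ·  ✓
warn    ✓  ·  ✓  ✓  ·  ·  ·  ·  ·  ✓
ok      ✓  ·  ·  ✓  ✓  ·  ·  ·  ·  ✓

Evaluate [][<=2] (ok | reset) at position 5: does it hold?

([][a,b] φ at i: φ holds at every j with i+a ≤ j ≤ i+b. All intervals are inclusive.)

Check (ok | reset) at every j in [5,7]:
  j=5: true
  j=6: true
  j=7: true
All positions satisfy it → formula holds.

True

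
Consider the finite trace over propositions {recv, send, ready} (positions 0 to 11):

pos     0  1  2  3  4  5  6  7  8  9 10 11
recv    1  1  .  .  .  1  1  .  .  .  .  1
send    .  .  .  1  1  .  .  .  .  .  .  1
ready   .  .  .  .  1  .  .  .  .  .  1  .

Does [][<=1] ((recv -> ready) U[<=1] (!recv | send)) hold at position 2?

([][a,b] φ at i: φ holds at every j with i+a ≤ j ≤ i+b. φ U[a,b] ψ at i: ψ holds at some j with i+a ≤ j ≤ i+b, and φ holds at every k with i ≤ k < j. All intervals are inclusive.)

True

Check ((recv -> ready) U[<=1] (!recv | send)) at every j in [2,3]:
  j=2: holds
  j=3: holds
All positions satisfy it → formula holds.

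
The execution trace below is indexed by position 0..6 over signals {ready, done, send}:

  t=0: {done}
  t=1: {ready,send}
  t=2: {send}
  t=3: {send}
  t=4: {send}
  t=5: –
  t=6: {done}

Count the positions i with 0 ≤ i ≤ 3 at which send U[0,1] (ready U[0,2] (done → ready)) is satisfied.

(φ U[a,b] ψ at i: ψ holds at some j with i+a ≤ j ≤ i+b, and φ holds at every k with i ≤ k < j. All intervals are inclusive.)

3

Evaluate at each i in [0,3]:
  i=0: ✗ (lhs fails at k=0 before rhs at j=1)
  i=1: ✓ (rhs at j=1)
  i=2: ✓ (rhs at j=2)
  i=3: ✓ (rhs at j=3)
Positions where it holds: {1, 2, 3} → 3.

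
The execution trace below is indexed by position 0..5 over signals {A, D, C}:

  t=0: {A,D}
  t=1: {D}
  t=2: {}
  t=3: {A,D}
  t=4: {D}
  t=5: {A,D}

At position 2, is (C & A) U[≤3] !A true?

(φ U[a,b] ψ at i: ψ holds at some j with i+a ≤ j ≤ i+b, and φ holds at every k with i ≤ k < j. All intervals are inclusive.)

Holds

Need some j in [2,5] with !A, and (C & A) at every k in [2,j-1].
  j=2: !A holds; no prefix to check → satisfied.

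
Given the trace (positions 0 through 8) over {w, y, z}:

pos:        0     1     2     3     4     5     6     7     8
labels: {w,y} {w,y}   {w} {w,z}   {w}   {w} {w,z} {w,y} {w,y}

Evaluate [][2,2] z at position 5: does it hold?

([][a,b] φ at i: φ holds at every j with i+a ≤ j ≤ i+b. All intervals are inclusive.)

False

Check z at every j in [7,7]:
  j=7: false
Fails at j=7 → formula fails.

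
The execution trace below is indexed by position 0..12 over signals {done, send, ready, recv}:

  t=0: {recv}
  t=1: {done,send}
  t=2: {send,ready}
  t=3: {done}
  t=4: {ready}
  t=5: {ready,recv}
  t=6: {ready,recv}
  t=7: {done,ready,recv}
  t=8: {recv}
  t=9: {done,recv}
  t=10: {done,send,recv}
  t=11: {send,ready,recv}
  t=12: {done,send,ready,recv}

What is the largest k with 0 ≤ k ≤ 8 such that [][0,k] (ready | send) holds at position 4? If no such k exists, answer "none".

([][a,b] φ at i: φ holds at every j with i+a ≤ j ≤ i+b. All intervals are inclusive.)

3

(ready | send) must hold from j=4 onward; find where it first fails.
  j=4: holds
  j=5: holds
  j=6: holds
  j=7: holds
  j=8: fails
Holds on [4,7], so largest k = 3.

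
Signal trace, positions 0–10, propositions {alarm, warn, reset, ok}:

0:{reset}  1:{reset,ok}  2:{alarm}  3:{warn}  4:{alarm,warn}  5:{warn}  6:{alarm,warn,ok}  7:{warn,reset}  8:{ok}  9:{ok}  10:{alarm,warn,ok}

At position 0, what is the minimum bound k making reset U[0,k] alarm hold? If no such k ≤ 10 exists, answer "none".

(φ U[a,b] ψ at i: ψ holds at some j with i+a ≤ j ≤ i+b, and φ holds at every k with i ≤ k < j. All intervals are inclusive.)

Need earliest j ≥ 0 with alarm, and reset at every k in [0,j-1].
  j=0: rhs fails.
  j=1: rhs fails.
  j=2: rhs holds; lhs holds on [0,1]. k = 2.

2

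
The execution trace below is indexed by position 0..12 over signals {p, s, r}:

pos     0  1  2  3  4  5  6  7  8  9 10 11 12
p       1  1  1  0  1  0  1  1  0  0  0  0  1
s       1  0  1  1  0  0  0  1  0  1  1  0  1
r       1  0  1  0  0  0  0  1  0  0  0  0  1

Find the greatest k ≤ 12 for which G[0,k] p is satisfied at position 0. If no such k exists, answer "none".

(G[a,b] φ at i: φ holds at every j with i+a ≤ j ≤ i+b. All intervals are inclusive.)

2

p must hold from j=0 onward; find where it first fails.
  j=0: holds
  j=1: holds
  j=2: holds
  j=3: fails
Holds on [0,2], so largest k = 2.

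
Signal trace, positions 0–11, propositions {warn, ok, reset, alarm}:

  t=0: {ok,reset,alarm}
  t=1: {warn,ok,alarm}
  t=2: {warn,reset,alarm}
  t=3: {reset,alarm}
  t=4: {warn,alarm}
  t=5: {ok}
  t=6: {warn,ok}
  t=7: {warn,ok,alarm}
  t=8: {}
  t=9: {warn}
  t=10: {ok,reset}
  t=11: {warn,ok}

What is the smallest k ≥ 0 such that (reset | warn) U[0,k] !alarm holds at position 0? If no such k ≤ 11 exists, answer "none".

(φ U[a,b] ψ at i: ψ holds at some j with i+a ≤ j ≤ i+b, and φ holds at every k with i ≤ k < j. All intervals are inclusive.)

5

Need earliest j ≥ 0 with !alarm, and (reset | warn) at every k in [0,j-1].
  j=0: rhs fails.
  j=1: rhs fails.
  j=2: rhs fails.
  j=3: rhs fails.
  j=4: rhs fails.
  j=5: rhs holds; lhs holds on [0,4]. k = 5.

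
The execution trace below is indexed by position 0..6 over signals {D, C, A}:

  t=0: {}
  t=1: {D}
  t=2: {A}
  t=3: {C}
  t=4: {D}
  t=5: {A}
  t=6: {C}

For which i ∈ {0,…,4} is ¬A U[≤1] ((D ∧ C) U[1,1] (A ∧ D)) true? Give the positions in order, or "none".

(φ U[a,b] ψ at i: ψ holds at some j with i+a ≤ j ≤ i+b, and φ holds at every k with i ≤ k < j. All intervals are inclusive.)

Evaluate at each i in [0,4]:
  i=0: ✗ (no rhs in [0,1])
  i=1: ✗ (no rhs in [1,2])
  i=2: ✗ (no rhs in [2,3])
  i=3: ✗ (no rhs in [3,4])
  i=4: ✗ (no rhs in [4,5])

none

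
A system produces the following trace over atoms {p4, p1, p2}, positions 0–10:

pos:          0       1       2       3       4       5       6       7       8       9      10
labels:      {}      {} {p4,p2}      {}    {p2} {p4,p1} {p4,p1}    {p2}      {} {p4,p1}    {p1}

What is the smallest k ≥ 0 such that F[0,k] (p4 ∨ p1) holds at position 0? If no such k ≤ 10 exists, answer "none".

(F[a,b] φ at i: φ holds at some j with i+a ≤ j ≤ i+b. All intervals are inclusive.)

2

Scan j = 0,1,… for (p4 ∨ p1):
  j=0: fails
  j=1: fails
  j=2: holds
First hit at j=2, so smallest k = 2-0 = 2.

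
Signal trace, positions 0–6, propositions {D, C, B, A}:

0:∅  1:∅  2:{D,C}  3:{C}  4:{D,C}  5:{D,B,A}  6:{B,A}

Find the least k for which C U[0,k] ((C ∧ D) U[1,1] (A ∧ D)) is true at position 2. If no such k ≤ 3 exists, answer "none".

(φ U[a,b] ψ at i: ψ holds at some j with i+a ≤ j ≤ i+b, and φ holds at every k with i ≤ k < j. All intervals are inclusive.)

2

Need earliest j ≥ 2 with ((C ∧ D) U[1,1] (A ∧ D)), and C at every k in [2,j-1].
  j=2: rhs fails.
  j=3: rhs fails.
  j=4: rhs holds; lhs holds on [2,3]. k = 2.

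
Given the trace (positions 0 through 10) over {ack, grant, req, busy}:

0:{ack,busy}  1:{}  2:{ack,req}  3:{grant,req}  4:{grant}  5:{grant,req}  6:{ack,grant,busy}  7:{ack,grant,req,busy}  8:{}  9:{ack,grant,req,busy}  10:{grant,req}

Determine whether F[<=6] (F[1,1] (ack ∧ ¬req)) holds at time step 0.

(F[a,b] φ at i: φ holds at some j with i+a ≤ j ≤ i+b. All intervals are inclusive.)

Check F[1,1] (ack ∧ ¬req) at each j in [0,6]:
  j=0: fails (none in [1,1])
  j=1: fails (none in [2,2])
  j=2: fails (none in [3,3])
  j=3: fails (none in [4,4])
  j=4: fails (none in [5,5])
  j=5: holds (witness at 6)
  j=6: fails (none in [7,7])
Found at j=5 → formula holds.

Yes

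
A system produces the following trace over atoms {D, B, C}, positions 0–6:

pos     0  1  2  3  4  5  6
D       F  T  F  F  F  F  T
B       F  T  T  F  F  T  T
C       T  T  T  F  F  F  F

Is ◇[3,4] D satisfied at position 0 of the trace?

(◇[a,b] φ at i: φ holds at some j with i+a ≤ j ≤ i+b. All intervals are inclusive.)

No

Check D at each j in [3,4]:
  j=3: false
  j=4: false
No position in the window satisfies it → formula fails.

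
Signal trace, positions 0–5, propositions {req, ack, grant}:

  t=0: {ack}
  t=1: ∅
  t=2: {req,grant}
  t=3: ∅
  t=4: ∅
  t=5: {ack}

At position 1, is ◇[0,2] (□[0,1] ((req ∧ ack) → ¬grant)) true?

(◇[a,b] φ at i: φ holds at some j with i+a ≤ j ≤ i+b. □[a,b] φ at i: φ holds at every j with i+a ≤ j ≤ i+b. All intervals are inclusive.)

True

Check □[0,1] ((req ∧ ack) → ¬grant) at each j in [1,3]:
  j=1: holds on [1,2]
  j=2: holds on [2,3]
  j=3: holds on [3,4]
Found at j=1 → formula holds.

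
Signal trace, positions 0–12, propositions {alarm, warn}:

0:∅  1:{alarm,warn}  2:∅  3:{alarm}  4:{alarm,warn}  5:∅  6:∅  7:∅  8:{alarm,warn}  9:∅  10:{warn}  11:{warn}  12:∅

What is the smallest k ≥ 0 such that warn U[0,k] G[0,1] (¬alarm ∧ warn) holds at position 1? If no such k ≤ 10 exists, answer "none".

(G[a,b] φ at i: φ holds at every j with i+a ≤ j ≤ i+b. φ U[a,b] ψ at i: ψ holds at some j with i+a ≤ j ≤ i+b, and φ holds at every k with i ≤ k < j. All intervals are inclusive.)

Need earliest j ≥ 1 with G[0,1] (¬alarm ∧ warn), and warn at every k in [1,j-1].
  j=1: rhs fails.
  j=2: rhs fails.
  j=3: rhs fails.
  j=4: rhs fails.
  j=5: rhs fails.
  j=6: rhs fails.
  j=7: rhs fails.
  j=8: rhs fails.
  j=9: rhs fails.
  j=10: rhs holds but lhs fails at k=2.
  j=11: rhs fails.
No witness within the range → none.

none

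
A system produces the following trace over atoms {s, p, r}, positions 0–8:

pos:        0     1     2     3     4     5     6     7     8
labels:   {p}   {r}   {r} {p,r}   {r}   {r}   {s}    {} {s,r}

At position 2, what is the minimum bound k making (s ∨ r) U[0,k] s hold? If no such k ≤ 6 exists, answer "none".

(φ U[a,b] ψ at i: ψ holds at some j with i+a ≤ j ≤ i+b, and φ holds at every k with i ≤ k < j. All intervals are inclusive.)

4

Need earliest j ≥ 2 with s, and (s ∨ r) at every k in [2,j-1].
  j=2: rhs fails.
  j=3: rhs fails.
  j=4: rhs fails.
  j=5: rhs fails.
  j=6: rhs holds; lhs holds on [2,5]. k = 4.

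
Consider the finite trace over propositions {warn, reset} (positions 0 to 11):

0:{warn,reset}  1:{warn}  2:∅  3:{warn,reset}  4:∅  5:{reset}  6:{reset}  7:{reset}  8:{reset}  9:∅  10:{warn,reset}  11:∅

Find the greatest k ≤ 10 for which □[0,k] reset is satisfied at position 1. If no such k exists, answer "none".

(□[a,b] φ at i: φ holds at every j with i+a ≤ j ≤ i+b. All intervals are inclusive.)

none

reset must hold from j=1 onward; find where it first fails.
  j=1: fails → no k works.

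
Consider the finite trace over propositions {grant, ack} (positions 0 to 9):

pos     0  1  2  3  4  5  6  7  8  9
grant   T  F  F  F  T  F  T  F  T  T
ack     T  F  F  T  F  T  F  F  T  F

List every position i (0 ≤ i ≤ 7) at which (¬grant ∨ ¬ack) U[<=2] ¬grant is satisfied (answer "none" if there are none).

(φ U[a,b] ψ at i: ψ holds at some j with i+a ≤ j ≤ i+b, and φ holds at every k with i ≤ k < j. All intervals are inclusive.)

1, 2, 3, 4, 5, 6, 7

Evaluate at each i in [0,7]:
  i=0: ✗ (lhs fails at k=0 before rhs at j=1)
  i=1: ✓ (rhs at j=1)
  i=2: ✓ (rhs at j=2)
  i=3: ✓ (rhs at j=3)
  i=4: ✓ (rhs at j=5; lhs holds on [4,4])
  i=5: ✓ (rhs at j=5)
  i=6: ✓ (rhs at j=7; lhs holds on [6,6])
  i=7: ✓ (rhs at j=7)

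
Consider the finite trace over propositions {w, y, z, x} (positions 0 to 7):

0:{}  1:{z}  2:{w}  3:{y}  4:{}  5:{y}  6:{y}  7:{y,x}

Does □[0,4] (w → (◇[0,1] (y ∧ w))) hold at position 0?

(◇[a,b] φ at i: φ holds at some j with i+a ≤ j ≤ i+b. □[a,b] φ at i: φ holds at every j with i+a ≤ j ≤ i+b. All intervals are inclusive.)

Check (w → (◇[0,1] (y ∧ w))) at every j in [0,4]:
  j=0: antecedent false → ✓
  j=1: antecedent false → ✓
  j=2: antecedent true; consequent fails (none in [2,3]) → ✗
  j=3: antecedent false → ✓
  j=4: antecedent false → ✓
Fails at j=2 → formula fails.

Does not hold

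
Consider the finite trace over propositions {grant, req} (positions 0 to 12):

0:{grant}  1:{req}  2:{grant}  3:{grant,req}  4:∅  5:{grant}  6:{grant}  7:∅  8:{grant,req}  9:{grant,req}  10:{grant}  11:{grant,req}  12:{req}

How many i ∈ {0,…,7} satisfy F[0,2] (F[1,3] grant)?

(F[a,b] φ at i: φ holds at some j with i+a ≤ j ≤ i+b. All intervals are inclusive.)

8

Evaluate at each i in [0,7]:
  i=0: ✓ (witness j=0)
  i=1: ✓ (witness j=1)
  i=2: ✓ (witness j=2)
  i=3: ✓ (witness j=3)
  i=4: ✓ (witness j=4)
  i=5: ✓ (witness j=5)
  i=6: ✓ (witness j=6)
  i=7: ✓ (witness j=7)
Positions where it holds: {0, 1, 2, 3, 4, 5, 6, 7} → 8.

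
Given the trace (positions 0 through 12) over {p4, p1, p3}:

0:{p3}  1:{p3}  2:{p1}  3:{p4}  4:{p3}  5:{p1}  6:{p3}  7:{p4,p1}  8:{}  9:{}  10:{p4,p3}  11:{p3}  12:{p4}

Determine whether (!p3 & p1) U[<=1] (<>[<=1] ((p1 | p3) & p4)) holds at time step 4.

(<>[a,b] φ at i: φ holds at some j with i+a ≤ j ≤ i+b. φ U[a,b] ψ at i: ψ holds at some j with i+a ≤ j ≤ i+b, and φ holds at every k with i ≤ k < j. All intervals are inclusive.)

Need some j in [4,5] with <>[<=1] ((p1 | p3) & p4), and (!p3 & p1) at every k in [4,j-1].
  j=4: <>[<=1] ((p1 | p3) & p4) — fails (none in [4,5]).
  j=5: <>[<=1] ((p1 | p3) & p4) — fails (none in [5,6]).
No j in the window works → until fails.

Does not hold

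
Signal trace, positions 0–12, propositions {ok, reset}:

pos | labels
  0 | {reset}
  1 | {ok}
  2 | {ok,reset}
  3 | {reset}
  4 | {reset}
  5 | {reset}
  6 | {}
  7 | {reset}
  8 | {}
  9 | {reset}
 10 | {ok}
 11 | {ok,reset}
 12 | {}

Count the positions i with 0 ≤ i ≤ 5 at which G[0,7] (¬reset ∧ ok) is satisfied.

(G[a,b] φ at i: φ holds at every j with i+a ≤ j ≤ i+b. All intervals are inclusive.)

0

Evaluate at each i in [0,5]:
  i=0: ✗ (fails at j=0)
  i=1: ✗ (fails at j=2)
  i=2: ✗ (fails at j=2)
  i=3: ✗ (fails at j=3)
  i=4: ✗ (fails at j=4)
  i=5: ✗ (fails at j=5)
Positions where it holds: {} → 0.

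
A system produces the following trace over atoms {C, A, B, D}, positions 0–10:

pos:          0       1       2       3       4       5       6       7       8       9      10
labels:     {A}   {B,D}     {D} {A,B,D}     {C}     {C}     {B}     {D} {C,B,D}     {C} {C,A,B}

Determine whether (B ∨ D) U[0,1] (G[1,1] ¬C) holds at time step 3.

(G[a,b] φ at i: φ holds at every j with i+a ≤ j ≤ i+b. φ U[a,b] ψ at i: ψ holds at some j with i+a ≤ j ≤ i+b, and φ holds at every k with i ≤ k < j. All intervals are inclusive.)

Need some j in [3,4] with G[1,1] ¬C, and (B ∨ D) at every k in [3,j-1].
  j=3: G[1,1] ¬C — fails at 4.
  j=4: G[1,1] ¬C — fails at 5.
No j in the window works → until fails.

False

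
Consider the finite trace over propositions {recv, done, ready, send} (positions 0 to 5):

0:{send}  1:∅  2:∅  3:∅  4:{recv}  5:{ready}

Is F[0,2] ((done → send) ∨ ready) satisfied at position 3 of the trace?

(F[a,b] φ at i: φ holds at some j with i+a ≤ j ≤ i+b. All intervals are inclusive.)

True

Check ((done → send) ∨ ready) at each j in [3,5]:
  j=3: true
  j=4: true
  j=5: true
Found at j=3 → formula holds.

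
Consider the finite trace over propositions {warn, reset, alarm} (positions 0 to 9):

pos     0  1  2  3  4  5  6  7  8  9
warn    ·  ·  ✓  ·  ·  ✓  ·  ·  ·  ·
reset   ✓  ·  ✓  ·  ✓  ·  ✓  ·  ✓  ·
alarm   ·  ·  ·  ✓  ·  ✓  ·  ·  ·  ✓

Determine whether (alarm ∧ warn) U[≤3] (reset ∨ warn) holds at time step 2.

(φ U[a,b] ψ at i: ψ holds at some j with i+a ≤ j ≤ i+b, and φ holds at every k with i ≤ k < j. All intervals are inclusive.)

Holds

Need some j in [2,5] with (reset ∨ warn), and (alarm ∧ warn) at every k in [2,j-1].
  j=2: (reset ∨ warn) holds; no prefix to check → satisfied.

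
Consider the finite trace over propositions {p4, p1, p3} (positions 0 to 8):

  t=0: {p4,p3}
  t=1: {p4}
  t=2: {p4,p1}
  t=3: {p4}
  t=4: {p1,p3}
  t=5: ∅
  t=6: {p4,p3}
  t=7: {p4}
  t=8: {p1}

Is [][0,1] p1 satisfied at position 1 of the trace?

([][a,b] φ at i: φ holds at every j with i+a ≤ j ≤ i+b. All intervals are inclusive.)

Check p1 at every j in [1,2]:
  j=1: false
  j=2: true
Fails at j=1 → formula fails.

Does not hold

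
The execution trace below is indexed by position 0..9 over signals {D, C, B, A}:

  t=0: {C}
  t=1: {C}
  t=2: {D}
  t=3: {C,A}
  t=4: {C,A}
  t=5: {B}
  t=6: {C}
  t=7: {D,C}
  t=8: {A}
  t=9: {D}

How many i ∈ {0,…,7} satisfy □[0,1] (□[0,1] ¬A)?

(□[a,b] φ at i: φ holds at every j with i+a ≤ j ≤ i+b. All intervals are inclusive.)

2

Evaluate at each i in [0,7]:
  i=0: ✓ (all of [0,1])
  i=1: ✗ (fails at j=2)
  i=2: ✗ (fails at j=2)
  i=3: ✗ (fails at j=3)
  i=4: ✗ (fails at j=4)
  i=5: ✓ (all of [5,6])
  i=6: ✗ (fails at j=7)
  i=7: ✗ (fails at j=7)
Positions where it holds: {0, 5} → 2.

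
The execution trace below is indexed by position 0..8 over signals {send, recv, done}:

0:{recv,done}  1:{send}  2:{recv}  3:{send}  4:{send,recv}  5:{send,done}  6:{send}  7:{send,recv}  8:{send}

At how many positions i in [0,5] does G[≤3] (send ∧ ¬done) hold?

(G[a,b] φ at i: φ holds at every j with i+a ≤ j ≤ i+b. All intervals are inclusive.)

Evaluate at each i in [0,5]:
  i=0: ✗ (fails at j=0)
  i=1: ✗ (fails at j=2)
  i=2: ✗ (fails at j=2)
  i=3: ✗ (fails at j=5)
  i=4: ✗ (fails at j=5)
  i=5: ✗ (fails at j=5)
Positions where it holds: {} → 0.

0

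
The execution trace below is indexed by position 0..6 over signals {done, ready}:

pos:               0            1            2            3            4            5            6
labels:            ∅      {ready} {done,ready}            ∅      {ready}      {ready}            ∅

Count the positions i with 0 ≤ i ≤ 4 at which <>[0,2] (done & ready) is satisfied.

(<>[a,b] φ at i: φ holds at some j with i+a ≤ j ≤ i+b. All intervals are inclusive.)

Evaluate at each i in [0,4]:
  i=0: ✓ (witness j=2)
  i=1: ✓ (witness j=2)
  i=2: ✓ (witness j=2)
  i=3: ✗ (none in [3,5])
  i=4: ✗ (none in [4,6])
Positions where it holds: {0, 1, 2} → 3.

3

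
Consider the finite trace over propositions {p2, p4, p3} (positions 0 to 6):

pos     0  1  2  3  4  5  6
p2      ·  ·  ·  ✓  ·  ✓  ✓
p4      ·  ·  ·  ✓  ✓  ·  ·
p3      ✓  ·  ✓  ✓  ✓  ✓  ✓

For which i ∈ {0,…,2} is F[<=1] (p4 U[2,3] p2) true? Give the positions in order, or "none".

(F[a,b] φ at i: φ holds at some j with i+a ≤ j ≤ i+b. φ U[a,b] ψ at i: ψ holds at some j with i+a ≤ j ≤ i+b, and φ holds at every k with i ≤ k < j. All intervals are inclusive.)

Evaluate at each i in [0,2]:
  i=0: ✗ (none in [0,1])
  i=1: ✗ (none in [1,2])
  i=2: ✓ (witness j=3)

2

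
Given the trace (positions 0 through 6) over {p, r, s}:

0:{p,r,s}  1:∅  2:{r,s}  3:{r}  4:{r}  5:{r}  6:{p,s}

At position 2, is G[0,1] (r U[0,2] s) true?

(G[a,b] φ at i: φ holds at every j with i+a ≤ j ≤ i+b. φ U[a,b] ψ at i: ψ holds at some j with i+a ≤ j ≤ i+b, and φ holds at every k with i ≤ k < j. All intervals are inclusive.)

Check (r U[0,2] s) at every j in [2,3]:
  j=2: holds
  j=3: fails
Fails at j=3 → formula fails.

False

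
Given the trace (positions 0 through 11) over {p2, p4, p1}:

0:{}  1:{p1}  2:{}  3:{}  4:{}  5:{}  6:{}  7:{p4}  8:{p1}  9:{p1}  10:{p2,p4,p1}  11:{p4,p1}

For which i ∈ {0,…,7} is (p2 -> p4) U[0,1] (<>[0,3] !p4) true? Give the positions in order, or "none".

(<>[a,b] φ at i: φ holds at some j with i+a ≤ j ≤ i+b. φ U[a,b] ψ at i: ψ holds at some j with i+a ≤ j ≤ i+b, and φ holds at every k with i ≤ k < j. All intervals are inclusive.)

0, 1, 2, 3, 4, 5, 6, 7

Evaluate at each i in [0,7]:
  i=0: ✓ (rhs at j=0)
  i=1: ✓ (rhs at j=1)
  i=2: ✓ (rhs at j=2)
  i=3: ✓ (rhs at j=3)
  i=4: ✓ (rhs at j=4)
  i=5: ✓ (rhs at j=5)
  i=6: ✓ (rhs at j=6)
  i=7: ✓ (rhs at j=7)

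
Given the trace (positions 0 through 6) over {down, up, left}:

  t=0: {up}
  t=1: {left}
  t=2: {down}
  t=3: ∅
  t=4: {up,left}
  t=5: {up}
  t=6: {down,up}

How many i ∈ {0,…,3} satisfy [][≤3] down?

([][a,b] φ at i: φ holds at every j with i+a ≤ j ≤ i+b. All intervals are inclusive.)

Evaluate at each i in [0,3]:
  i=0: ✗ (fails at j=0)
  i=1: ✗ (fails at j=1)
  i=2: ✗ (fails at j=3)
  i=3: ✗ (fails at j=3)
Positions where it holds: {} → 0.

0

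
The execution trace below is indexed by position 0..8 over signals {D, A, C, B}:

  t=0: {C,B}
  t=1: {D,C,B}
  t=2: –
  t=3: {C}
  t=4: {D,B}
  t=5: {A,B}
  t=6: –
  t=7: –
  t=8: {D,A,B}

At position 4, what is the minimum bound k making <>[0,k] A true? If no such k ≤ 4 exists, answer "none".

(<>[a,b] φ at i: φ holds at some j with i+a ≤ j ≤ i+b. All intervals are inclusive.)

1

Scan j = 4,5,… for A:
  j=4: fails
  j=5: holds
First hit at j=5, so smallest k = 5-4 = 1.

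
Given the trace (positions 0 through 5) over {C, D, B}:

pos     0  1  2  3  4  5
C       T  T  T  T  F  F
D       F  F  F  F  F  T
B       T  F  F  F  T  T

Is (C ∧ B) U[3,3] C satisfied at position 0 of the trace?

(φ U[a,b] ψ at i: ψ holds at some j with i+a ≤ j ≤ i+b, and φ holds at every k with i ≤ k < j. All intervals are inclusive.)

Need some j in [3,3] with C, and (C ∧ B) at every k in [0,j-1].
  j=3: C holds, but (C ∧ B) fails at k=1 → not this j.
No j in the window works → until fails.

Does not hold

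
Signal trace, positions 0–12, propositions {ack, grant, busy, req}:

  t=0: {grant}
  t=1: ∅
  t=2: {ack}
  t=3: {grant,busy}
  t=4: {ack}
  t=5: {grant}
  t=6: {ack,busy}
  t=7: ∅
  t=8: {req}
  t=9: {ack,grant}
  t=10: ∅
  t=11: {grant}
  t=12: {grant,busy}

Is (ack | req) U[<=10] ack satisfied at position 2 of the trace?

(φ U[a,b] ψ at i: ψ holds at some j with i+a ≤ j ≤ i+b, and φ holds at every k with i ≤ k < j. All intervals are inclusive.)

Need some j in [2,12] with ack, and (ack | req) at every k in [2,j-1].
  j=2: ack holds; no prefix to check → satisfied.

Holds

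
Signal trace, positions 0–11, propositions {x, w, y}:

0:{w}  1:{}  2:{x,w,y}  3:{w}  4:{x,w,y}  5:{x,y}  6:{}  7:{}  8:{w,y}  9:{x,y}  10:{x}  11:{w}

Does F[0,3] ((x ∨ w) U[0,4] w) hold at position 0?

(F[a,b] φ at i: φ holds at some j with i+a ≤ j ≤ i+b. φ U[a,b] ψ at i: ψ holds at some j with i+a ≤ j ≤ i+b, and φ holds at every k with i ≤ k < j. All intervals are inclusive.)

Holds

Check ((x ∨ w) U[0,4] w) at each j in [0,3]:
  j=0: holds
  j=1: fails
  j=2: holds
  j=3: holds
Found at j=0 → formula holds.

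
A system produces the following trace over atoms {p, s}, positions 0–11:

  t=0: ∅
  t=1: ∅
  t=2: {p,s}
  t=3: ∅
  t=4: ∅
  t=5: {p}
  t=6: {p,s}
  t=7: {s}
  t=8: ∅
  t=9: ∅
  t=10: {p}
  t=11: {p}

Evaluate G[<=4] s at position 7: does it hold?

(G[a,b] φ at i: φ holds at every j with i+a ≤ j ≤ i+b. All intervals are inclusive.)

False

Check s at every j in [7,11]:
  j=7: true
  j=8: false
  j=9: false
  j=10: false
  j=11: false
Fails at j=8 → formula fails.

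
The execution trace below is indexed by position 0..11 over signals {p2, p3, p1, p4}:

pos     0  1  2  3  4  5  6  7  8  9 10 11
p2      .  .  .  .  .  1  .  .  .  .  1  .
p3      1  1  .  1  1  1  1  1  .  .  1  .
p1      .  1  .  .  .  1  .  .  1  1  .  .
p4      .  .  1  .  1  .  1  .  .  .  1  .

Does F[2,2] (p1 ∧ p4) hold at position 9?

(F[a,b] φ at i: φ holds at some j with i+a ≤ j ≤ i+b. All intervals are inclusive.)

Check (p1 ∧ p4) at each j in [11,11]:
  j=11: false
No position in the window satisfies it → formula fails.

False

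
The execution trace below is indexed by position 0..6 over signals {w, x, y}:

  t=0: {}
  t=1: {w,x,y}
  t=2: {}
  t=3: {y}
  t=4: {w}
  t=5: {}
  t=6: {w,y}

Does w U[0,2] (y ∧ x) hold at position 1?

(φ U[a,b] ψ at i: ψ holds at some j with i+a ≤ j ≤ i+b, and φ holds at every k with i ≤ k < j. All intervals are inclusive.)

True

Need some j in [1,3] with (y ∧ x), and w at every k in [1,j-1].
  j=1: (y ∧ x) holds; no prefix to check → satisfied.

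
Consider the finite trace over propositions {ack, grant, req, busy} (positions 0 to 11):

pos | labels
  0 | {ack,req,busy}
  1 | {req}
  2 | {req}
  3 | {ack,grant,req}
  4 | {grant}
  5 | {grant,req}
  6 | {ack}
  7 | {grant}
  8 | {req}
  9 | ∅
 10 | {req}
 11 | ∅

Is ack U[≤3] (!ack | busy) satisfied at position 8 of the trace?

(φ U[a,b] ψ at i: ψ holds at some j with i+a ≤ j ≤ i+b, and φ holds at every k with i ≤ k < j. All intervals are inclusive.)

Need some j in [8,11] with (!ack | busy), and ack at every k in [8,j-1].
  j=8: (!ack | busy) holds; no prefix to check → satisfied.

Holds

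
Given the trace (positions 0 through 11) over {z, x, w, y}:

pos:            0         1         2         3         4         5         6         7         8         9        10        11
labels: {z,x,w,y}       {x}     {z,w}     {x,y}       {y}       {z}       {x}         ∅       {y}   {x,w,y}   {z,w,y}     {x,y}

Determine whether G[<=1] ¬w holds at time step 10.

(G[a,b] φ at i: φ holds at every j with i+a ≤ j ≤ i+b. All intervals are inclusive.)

No

Check ¬w at every j in [10,11]:
  j=10: false
  j=11: true
Fails at j=10 → formula fails.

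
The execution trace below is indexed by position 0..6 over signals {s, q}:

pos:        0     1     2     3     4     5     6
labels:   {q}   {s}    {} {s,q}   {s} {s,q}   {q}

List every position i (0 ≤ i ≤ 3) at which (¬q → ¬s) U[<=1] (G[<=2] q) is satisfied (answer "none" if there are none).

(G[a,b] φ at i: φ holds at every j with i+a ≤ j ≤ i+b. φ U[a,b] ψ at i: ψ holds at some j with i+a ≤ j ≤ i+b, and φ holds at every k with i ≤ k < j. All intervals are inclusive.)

none

Evaluate at each i in [0,3]:
  i=0: ✗ (no rhs in [0,1])
  i=1: ✗ (no rhs in [1,2])
  i=2: ✗ (no rhs in [2,3])
  i=3: ✗ (no rhs in [3,4])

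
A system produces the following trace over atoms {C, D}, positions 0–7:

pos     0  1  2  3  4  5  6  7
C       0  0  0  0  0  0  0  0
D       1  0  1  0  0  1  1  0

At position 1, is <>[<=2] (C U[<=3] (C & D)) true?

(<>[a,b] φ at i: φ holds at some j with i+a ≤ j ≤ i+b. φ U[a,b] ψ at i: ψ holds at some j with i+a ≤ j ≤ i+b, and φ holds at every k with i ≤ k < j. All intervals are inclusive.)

Check (C U[<=3] (C & D)) at each j in [1,3]:
  j=1: fails
  j=2: fails
  j=3: fails
No position in the window satisfies it → formula fails.

No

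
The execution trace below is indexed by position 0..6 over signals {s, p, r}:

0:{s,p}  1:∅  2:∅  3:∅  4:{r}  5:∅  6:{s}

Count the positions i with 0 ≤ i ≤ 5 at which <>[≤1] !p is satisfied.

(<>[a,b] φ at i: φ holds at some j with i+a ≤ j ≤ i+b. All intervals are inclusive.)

6

Evaluate at each i in [0,5]:
  i=0: ✓ (witness j=1)
  i=1: ✓ (witness j=1)
  i=2: ✓ (witness j=2)
  i=3: ✓ (witness j=3)
  i=4: ✓ (witness j=4)
  i=5: ✓ (witness j=5)
Positions where it holds: {0, 1, 2, 3, 4, 5} → 6.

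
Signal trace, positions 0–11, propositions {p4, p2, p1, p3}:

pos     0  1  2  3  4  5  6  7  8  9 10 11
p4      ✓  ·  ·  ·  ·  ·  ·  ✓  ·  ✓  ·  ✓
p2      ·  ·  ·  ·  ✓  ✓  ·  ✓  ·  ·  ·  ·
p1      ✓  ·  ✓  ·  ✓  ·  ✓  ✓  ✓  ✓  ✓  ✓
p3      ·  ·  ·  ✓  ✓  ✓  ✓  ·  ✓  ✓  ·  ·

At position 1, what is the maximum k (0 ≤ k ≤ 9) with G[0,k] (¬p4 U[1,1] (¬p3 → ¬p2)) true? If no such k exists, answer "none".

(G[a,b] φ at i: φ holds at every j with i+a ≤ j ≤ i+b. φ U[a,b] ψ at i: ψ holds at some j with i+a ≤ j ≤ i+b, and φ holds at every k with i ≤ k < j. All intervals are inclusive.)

(¬p4 U[1,1] (¬p3 → ¬p2)) must hold from j=1 onward; find where it first fails.
  j=1: holds
  j=2: holds
  j=3: holds
  j=4: holds
  j=5: holds
  j=6: fails
Holds on [1,5], so largest k = 4.

4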